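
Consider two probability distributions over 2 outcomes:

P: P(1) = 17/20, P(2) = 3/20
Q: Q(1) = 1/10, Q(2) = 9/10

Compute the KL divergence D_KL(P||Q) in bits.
2.2366 bits

D_KL(P||Q) = Σ P(x) log₂(P(x)/Q(x))

Computing term by term:
  P(1)·log₂(P(1)/Q(1)) = (17/20)·log₂((17/20)/(1/10)) = 2.62434
  P(2)·log₂(P(2)/Q(2)) = (3/20)·log₂((3/20)/(9/10)) = -0.38774

D_KL(P||Q) = 2.62434 - 0.38774 = 2.23660 ≈ 2.2366 bits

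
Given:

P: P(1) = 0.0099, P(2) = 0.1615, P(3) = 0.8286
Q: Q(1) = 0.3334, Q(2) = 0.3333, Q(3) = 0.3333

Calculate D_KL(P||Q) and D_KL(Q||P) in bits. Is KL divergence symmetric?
D_KL(P||Q) = 0.8696 bits, D_KL(Q||P) = 1.6021 bits. No, KL divergence is not symmetric.

D_KL(P||Q) = Σ P(x) log₂(P(x)/Q(x))

Computing term by term:
  P(1)·log₂(P(1)/Q(1)) = 0.0099·log₂(0.0099/0.3334) = -0.05023
  P(2)·log₂(P(2)/Q(2)) = 0.1615·log₂(0.1615/0.3333) = -0.16881
  P(3)·log₂(P(3)/Q(3)) = 0.8286·log₂(0.8286/0.3333) = 1.08866

D_KL(P||Q) = -0.05023 - 0.16881 + 1.08866 = 0.86962 ≈ 0.8696 bits

D_KL(Q||P) = Σ Q(x) log₂(Q(x)/P(x))

Computing term by term:
  Q(1)·log₂(Q(1)/P(1)) = 0.3334·log₂(0.3334/0.0099) = 1.69157
  Q(2)·log₂(Q(2)/P(2)) = 0.3333·log₂(0.3333/0.1615) = 0.34839
  Q(3)·log₂(Q(3)/P(3)) = 0.3333·log₂(0.3333/0.8286) = -0.43791

D_KL(Q||P) = 1.69157 + 0.34839 - 0.43791 = 1.60205 ≈ 1.6021 bits

These are NOT equal (difference: 0.7325 bits). KL divergence is asymmetric: D_KL(P||Q) ≠ D_KL(Q||P) in general.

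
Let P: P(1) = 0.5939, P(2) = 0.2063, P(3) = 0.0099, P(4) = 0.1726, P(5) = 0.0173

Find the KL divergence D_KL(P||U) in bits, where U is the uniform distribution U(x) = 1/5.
0.8011 bits

U(i) = 1/5 for all i

D_KL(P||U) = Σ P(x) log₂(P(x) / (1/5))
           = Σ P(x) log₂(P(x)) + log₂(5)
           = log₂(5) - H(P)

H(P) = -Σ P(x) log₂(P(x)):
  -P(1)·log₂(P(1)) = -(0.5939)·log₂(0.5939) = 0.44644
  -P(2)·log₂(P(2)) = -(0.2063)·log₂(0.2063) = 0.46978
  -P(3)·log₂(P(3)) = -(0.0099)·log₂(0.0099) = 0.06592
  -P(4)·log₂(P(4)) = -(0.1726)·log₂(0.1726) = 0.43745
  -P(5)·log₂(P(5)) = -(0.0173)·log₂(0.0173) = 0.10126
H(P) = 0.44644 + 0.46978 + 0.06592 + 0.43745 + 0.10126 = 1.52085 bits

log₂(5) = 2.32193 bits

D_KL(P||U) = 2.32193 - 1.52085 = 0.80108 ≈ 0.8011 bits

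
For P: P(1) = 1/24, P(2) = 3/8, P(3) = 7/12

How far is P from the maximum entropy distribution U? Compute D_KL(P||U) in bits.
0.4097 bits

U(i) = 1/3 for all i

D_KL(P||U) = Σ P(x) log₂(P(x) / (1/3))
           = Σ P(x) log₂(P(x)) + log₂(3)
           = log₂(3) - H(P)

H(P) = -Σ P(x) log₂(P(x)):
  -P(1)·log₂(P(1)) = -(1/24)·log₂(1/24) = 0.19104
  -P(2)·log₂(P(2)) = -(3/8)·log₂(3/8) = 0.53064
  -P(3)·log₂(P(3)) = -(7/12)·log₂(7/12) = 0.45360
H(P) = 0.19104 + 0.53064 + 0.45360 = 1.17528 bits

log₂(3) = 1.58496 bits

D_KL(P||U) = 1.58496 - 1.17528 = 0.40968 ≈ 0.4097 bits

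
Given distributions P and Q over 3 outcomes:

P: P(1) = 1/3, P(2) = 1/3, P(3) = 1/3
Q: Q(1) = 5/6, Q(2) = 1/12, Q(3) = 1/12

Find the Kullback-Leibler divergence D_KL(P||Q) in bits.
0.8927 bits

D_KL(P||Q) = Σ P(x) log₂(P(x)/Q(x))

Computing term by term:
  P(1)·log₂(P(1)/Q(1)) = (1/3)·log₂((1/3)/(5/6)) = -0.44064
  P(2)·log₂(P(2)/Q(2)) = (1/3)·log₂((1/3)/(1/12)) = 0.66667
  P(3)·log₂(P(3)/Q(3)) = (1/3)·log₂((1/3)/(1/12)) = 0.66667

D_KL(P||Q) = -0.44064 + 0.66667 + 0.66667 = 0.89270 ≈ 0.8927 bits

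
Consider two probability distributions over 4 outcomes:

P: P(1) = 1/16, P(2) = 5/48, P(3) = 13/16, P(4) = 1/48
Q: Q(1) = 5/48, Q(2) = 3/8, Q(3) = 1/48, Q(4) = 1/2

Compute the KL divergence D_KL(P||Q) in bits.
3.9603 bits

D_KL(P||Q) = Σ P(x) log₂(P(x)/Q(x))

Computing term by term:
  P(1)·log₂(P(1)/Q(1)) = (1/16)·log₂((1/16)/(5/48)) = -0.04606
  P(2)·log₂(P(2)/Q(2)) = (5/48)·log₂((5/48)/(3/8)) = -0.19250
  P(3)·log₂(P(3)/Q(3)) = (13/16)·log₂((13/16)/(1/48)) = 4.29439
  P(4)·log₂(P(4)/Q(4)) = (1/48)·log₂((1/48)/(1/2)) = -0.09552

D_KL(P||Q) = -0.04606 - 0.19250 + 4.29439 - 0.09552 = 3.96031 ≈ 3.9603 bits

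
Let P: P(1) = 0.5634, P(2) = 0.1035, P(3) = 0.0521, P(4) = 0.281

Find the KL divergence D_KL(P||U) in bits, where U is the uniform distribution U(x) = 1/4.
0.4583 bits

U(i) = 1/4 for all i

D_KL(P||U) = Σ P(x) log₂(P(x) / (1/4))
           = Σ P(x) log₂(P(x)) + log₂(4)
           = log₂(4) - H(P)

H(P) = -Σ P(x) log₂(P(x)):
  -P(1)·log₂(P(1)) = -(0.5634)·log₂(0.5634) = 0.46636
  -P(2)·log₂(P(2)) = -(0.1035)·log₂(0.1035) = 0.33868
  -P(3)·log₂(P(3)) = -(0.0521)·log₂(0.0521) = 0.22208
  -P(4)·log₂(P(4)) = -(0.281)·log₂(0.281) = 0.51461
H(P) = 0.46636 + 0.33868 + 0.22208 + 0.51461 = 1.54173 bits

log₂(4) = 2.00000 bits

D_KL(P||U) = 2.00000 - 1.54173 = 0.45827 ≈ 0.4583 bits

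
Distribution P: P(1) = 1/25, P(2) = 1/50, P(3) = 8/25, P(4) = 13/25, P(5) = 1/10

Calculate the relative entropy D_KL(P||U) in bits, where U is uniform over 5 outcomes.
0.6745 bits

U(i) = 1/5 for all i

D_KL(P||U) = Σ P(x) log₂(P(x) / (1/5))
           = Σ P(x) log₂(P(x)) + log₂(5)
           = log₂(5) - H(P)

H(P) = -Σ P(x) log₂(P(x)):
  -P(1)·log₂(P(1)) = -(1/25)·log₂(1/25) = 0.18575
  -P(2)·log₂(P(2)) = -(1/50)·log₂(1/50) = 0.11288
  -P(3)·log₂(P(3)) = -(8/25)·log₂(8/25) = 0.52603
  -P(4)·log₂(P(4)) = -(13/25)·log₂(13/25) = 0.49058
  -P(5)·log₂(P(5)) = -(1/10)·log₂(1/10) = 0.33219
H(P) = 0.18575 + 0.11288 + 0.52603 + 0.49058 + 0.33219 = 1.64743 bits

log₂(5) = 2.32193 bits

D_KL(P||U) = 2.32193 - 1.64743 = 0.67450 ≈ 0.6745 bits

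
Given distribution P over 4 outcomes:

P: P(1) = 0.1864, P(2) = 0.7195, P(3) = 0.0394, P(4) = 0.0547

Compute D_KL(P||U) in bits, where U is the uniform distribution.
0.7934 bits

U(i) = 1/4 for all i

D_KL(P||U) = Σ P(x) log₂(P(x) / (1/4))
           = Σ P(x) log₂(P(x)) + log₂(4)
           = log₂(4) - H(P)

H(P) = -Σ P(x) log₂(P(x)):
  -P(1)·log₂(P(1)) = -(0.1864)·log₂(0.1864) = 0.45175
  -P(2)·log₂(P(2)) = -(0.7195)·log₂(0.7195) = 0.34171
  -P(3)·log₂(P(3)) = -(0.0394)·log₂(0.0394) = 0.18383
  -P(4)·log₂(P(4)) = -(0.0547)·log₂(0.0547) = 0.22932
H(P) = 0.45175 + 0.34171 + 0.18383 + 0.22932 = 1.20661 bits

log₂(4) = 2.00000 bits

D_KL(P||U) = 2.00000 - 1.20661 = 0.79339 ≈ 0.7934 bits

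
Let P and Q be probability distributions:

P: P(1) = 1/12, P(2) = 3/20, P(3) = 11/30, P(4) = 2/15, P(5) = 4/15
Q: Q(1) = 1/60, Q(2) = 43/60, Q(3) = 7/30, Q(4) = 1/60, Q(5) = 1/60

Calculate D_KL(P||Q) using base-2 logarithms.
1.5608 bits

D_KL(P||Q) = Σ P(x) log₂(P(x)/Q(x))

Computing term by term:
  P(1)·log₂(P(1)/Q(1)) = (1/12)·log₂((1/12)/(1/60)) = 0.19349
  P(2)·log₂(P(2)/Q(2)) = (3/20)·log₂((3/20)/(43/60)) = -0.33845
  P(3)·log₂(P(3)/Q(3)) = (11/30)·log₂((11/30)/(7/30)) = 0.23909
  P(4)·log₂(P(4)/Q(4)) = (2/15)·log₂((2/15)/(1/60)) = 0.40000
  P(5)·log₂(P(5)/Q(5)) = (4/15)·log₂((4/15)/(1/60)) = 1.06667

D_KL(P||Q) = 0.19349 - 0.33845 + 0.23909 + 0.40000 + 1.06667 = 1.56080 ≈ 1.5608 bits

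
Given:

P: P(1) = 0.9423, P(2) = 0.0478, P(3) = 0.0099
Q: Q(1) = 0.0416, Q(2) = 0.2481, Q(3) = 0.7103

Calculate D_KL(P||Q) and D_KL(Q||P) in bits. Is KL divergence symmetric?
D_KL(P||Q) = 4.0672 bits, D_KL(Q||P) = 4.7811 bits. No, KL divergence is not symmetric.

D_KL(P||Q) = Σ P(x) log₂(P(x)/Q(x))

Computing term by term:
  P(1)·log₂(P(1)/Q(1)) = 0.9423·log₂(0.9423/0.0416) = 4.24179
  P(2)·log₂(P(2)/Q(2)) = 0.0478·log₂(0.0478/0.2481) = -0.11357
  P(3)·log₂(P(3)/Q(3)) = 0.0099·log₂(0.0099/0.7103) = -0.06103

D_KL(P||Q) = 4.24179 - 0.11357 - 0.06103 = 4.06719 ≈ 4.0672 bits

D_KL(Q||P) = Σ Q(x) log₂(Q(x)/P(x))

Computing term by term:
  Q(1)·log₂(Q(1)/P(1)) = 0.0416·log₂(0.0416/0.9423) = -0.18726
  Q(2)·log₂(Q(2)/P(2)) = 0.2481·log₂(0.2481/0.0478) = 0.58945
  Q(3)·log₂(Q(3)/P(3)) = 0.7103·log₂(0.7103/0.0099) = 4.37890

D_KL(Q||P) = -0.18726 + 0.58945 + 4.37890 = 4.78109 ≈ 4.7811 bits

These are NOT equal (difference: 0.7139 bits). KL divergence is asymmetric: D_KL(P||Q) ≠ D_KL(Q||P) in general.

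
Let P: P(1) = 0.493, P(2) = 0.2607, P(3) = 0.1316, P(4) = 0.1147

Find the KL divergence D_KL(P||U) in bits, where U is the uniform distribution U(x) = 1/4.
0.2480 bits

U(i) = 1/4 for all i

D_KL(P||U) = Σ P(x) log₂(P(x) / (1/4))
           = Σ P(x) log₂(P(x)) + log₂(4)
           = log₂(4) - H(P)

H(P) = -Σ P(x) log₂(P(x)):
  -P(1)·log₂(P(1)) = -(0.493)·log₂(0.493) = 0.50303
  -P(2)·log₂(P(2)) = -(0.2607)·log₂(0.2607) = 0.50564
  -P(3)·log₂(P(3)) = -(0.1316)·log₂(0.1316) = 0.38503
  -P(4)·log₂(P(4)) = -(0.1147)·log₂(0.1147) = 0.35833
H(P) = 0.50303 + 0.50564 + 0.38503 + 0.35833 = 1.75203 bits

log₂(4) = 2.00000 bits

D_KL(P||U) = 2.00000 - 1.75203 = 0.24797 ≈ 0.2480 bits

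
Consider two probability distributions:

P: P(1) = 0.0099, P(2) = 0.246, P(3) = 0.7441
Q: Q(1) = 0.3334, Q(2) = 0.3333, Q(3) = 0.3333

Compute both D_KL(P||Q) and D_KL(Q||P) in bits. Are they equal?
D_KL(P||Q) = 0.7042 bits, D_KL(Q||P) = 1.4514 bits. No, they are not equal.

D_KL(P||Q) = Σ P(x) log₂(P(x)/Q(x))

Computing term by term:
  P(1)·log₂(P(1)/Q(1)) = 0.0099·log₂(0.0099/0.3334) = -0.05023
  P(2)·log₂(P(2)/Q(2)) = 0.246·log₂(0.246/0.3333) = -0.10779
  P(3)·log₂(P(3)/Q(3)) = 0.7441·log₂(0.7441/0.3333) = 0.86217

D_KL(P||Q) = -0.05023 - 0.10779 + 0.86217 = 0.70415 ≈ 0.7042 bits

D_KL(Q||P) = Σ Q(x) log₂(Q(x)/P(x))

Computing term by term:
  Q(1)·log₂(Q(1)/P(1)) = 0.3334·log₂(0.3334/0.0099) = 1.69157
  Q(2)·log₂(Q(2)/P(2)) = 0.3333·log₂(0.3333/0.246) = 0.14604
  Q(3)·log₂(Q(3)/P(3)) = 0.3333·log₂(0.3333/0.7441) = -0.38619

D_KL(Q||P) = 1.69157 + 0.14604 - 0.38619 = 1.45142 ≈ 1.4514 bits

These are NOT equal (difference: 0.7472 bits). KL divergence is asymmetric: D_KL(P||Q) ≠ D_KL(Q||P) in general.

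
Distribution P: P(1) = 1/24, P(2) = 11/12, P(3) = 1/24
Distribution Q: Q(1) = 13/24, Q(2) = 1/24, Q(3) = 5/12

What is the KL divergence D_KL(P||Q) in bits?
3.7952 bits

D_KL(P||Q) = Σ P(x) log₂(P(x)/Q(x))

Computing term by term:
  P(1)·log₂(P(1)/Q(1)) = (1/24)·log₂((1/24)/(13/24)) = -0.15418
  P(2)·log₂(P(2)/Q(2)) = (11/12)·log₂((11/12)/(1/24)) = 4.08781
  P(3)·log₂(P(3)/Q(3)) = (1/24)·log₂((1/24)/(5/12)) = -0.13841

D_KL(P||Q) = -0.15418 + 4.08781 - 0.13841 = 3.79522 ≈ 3.7952 bits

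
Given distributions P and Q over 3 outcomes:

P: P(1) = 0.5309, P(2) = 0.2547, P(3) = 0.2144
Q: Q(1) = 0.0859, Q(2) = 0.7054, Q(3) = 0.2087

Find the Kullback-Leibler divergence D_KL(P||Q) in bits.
1.0291 bits

D_KL(P||Q) = Σ P(x) log₂(P(x)/Q(x))

Computing term by term:
  P(1)·log₂(P(1)/Q(1)) = 0.5309·log₂(0.5309/0.0859) = 1.39505
  P(2)·log₂(P(2)/Q(2)) = 0.2547·log₂(0.2547/0.7054) = -0.37432
  P(3)·log₂(P(3)/Q(3)) = 0.2144·log₂(0.2144/0.2087) = 0.00833

D_KL(P||Q) = 1.39505 - 0.37432 + 0.00833 = 1.02906 ≈ 1.0291 bits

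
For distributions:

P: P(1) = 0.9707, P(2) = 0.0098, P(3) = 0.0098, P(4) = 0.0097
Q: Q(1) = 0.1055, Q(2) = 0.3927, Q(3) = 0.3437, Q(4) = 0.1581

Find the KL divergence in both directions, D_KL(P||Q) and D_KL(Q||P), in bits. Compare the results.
D_KL(P||Q) = 2.9664 bits, D_KL(Q||P) = 4.1537 bits. D_KL(Q||P) is larger than D_KL(P||Q) by 1.1873 bits; the two directions differ.

D_KL(P||Q) = Σ P(x) log₂(P(x)/Q(x))

Computing term by term:
  P(1)·log₂(P(1)/Q(1)) = 0.9707·log₂(0.9707/0.1055) = 3.10797
  P(2)·log₂(P(2)/Q(2)) = 0.0098·log₂(0.0098/0.3927) = -0.05218
  P(3)·log₂(P(3)/Q(3)) = 0.0098·log₂(0.0098/0.3437) = -0.05030
  P(4)·log₂(P(4)/Q(4)) = 0.0097·log₂(0.0097/0.1581) = -0.03906

D_KL(P||Q) = 3.10797 - 0.05218 - 0.05030 - 0.03906 = 2.96643 ≈ 2.9664 bits

D_KL(Q||P) = Σ Q(x) log₂(Q(x)/P(x))

Computing term by term:
  Q(1)·log₂(Q(1)/P(1)) = 0.1055·log₂(0.1055/0.9707) = -0.33779
  Q(2)·log₂(Q(2)/P(2)) = 0.3927·log₂(0.3927/0.0098) = 2.09093
  Q(3)·log₂(Q(3)/P(3)) = 0.3437·log₂(0.3437/0.0098) = 1.76395
  Q(4)·log₂(Q(4)/P(4)) = 0.1581·log₂(0.1581/0.0097) = 0.63662

D_KL(Q||P) = -0.33779 + 2.09093 + 1.76395 + 0.63662 = 4.15371 ≈ 4.1537 bits

These are NOT equal (difference: 1.1873 bits). KL divergence is asymmetric: D_KL(P||Q) ≠ D_KL(Q||P) in general.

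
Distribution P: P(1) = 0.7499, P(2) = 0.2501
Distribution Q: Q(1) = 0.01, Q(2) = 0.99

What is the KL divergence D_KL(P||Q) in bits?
4.1744 bits

D_KL(P||Q) = Σ P(x) log₂(P(x)/Q(x))

Computing term by term:
  P(1)·log₂(P(1)/Q(1)) = 0.7499·log₂(0.7499/0.01) = 4.67085
  P(2)·log₂(P(2)/Q(2)) = 0.2501·log₂(0.2501/0.99) = -0.49643

D_KL(P||Q) = 4.67085 - 0.49643 = 4.17442 ≈ 4.1744 bits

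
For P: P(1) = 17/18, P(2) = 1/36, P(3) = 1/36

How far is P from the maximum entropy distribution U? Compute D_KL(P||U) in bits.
1.2199 bits

U(i) = 1/3 for all i

D_KL(P||U) = Σ P(x) log₂(P(x) / (1/3))
           = Σ P(x) log₂(P(x)) + log₂(3)
           = log₂(3) - H(P)

H(P) = -Σ P(x) log₂(P(x)):
  -P(1)·log₂(P(1)) = -(17/18)·log₂(17/18) = 0.07788
  -P(2)·log₂(P(2)) = -(1/36)·log₂(1/36) = 0.14361
  -P(3)·log₂(P(3)) = -(1/36)·log₂(1/36) = 0.14361
H(P) = 0.07788 + 0.14361 + 0.14361 = 0.36510 bits

log₂(3) = 1.58496 bits

D_KL(P||U) = 1.58496 - 0.36510 = 1.21986 ≈ 1.2199 bits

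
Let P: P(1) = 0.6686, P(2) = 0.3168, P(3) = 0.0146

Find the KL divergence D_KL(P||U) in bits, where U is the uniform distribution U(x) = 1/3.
0.5823 bits

U(i) = 1/3 for all i

D_KL(P||U) = Σ P(x) log₂(P(x) / (1/3))
           = Σ P(x) log₂(P(x)) + log₂(3)
           = log₂(3) - H(P)

H(P) = -Σ P(x) log₂(P(x)):
  -P(1)·log₂(P(1)) = -(0.6686)·log₂(0.6686) = 0.38831
  -P(2)·log₂(P(2)) = -(0.3168)·log₂(0.3168) = 0.52537
  -P(3)·log₂(P(3)) = -(0.0146)·log₂(0.0146) = 0.08903
H(P) = 0.38831 + 0.52537 + 0.08903 = 1.00271 bits

log₂(3) = 1.58496 bits

D_KL(P||U) = 1.58496 - 1.00271 = 0.58225 ≈ 0.5823 bits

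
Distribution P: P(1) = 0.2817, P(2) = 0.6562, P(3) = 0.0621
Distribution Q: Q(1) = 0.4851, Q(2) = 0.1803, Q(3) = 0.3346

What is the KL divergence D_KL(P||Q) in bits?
0.8512 bits

D_KL(P||Q) = Σ P(x) log₂(P(x)/Q(x))

Computing term by term:
  P(1)·log₂(P(1)/Q(1)) = 0.2817·log₂(0.2817/0.4851) = -0.22089
  P(2)·log₂(P(2)/Q(2)) = 0.6562·log₂(0.6562/0.1803) = 1.22298
  P(3)·log₂(P(3)/Q(3)) = 0.0621·log₂(0.0621/0.3346) = -0.15089

D_KL(P||Q) = -0.22089 + 1.22298 - 0.15089 = 0.85120 ≈ 0.8512 bits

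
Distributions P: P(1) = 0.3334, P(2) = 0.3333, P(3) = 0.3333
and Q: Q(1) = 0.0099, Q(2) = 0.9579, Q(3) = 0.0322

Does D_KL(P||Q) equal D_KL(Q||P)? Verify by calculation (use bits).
D_KL(P||Q) = 2.3077 bits, D_KL(Q||P) = 1.3001 bits. No — D_KL(P||Q) ≠ D_KL(Q||P) for this pair.

D_KL(P||Q) = Σ P(x) log₂(P(x)/Q(x))

Computing term by term:
  P(1)·log₂(P(1)/Q(1)) = 0.3334·log₂(0.3334/0.0099) = 1.69157
  P(2)·log₂(P(2)/Q(2)) = 0.3333·log₂(0.3333/0.9579) = -0.50763
  P(3)·log₂(P(3)/Q(3)) = 0.3333·log₂(0.3333/0.0322) = 1.12378

D_KL(P||Q) = 1.69157 - 0.50763 + 1.12378 = 2.30772 ≈ 2.3077 bits

D_KL(Q||P) = Σ Q(x) log₂(Q(x)/P(x))

Computing term by term:
  Q(1)·log₂(Q(1)/P(1)) = 0.0099·log₂(0.0099/0.3334) = -0.05023
  Q(2)·log₂(Q(2)/P(2)) = 0.9579·log₂(0.9579/0.3333) = 1.45893
  Q(3)·log₂(Q(3)/P(3)) = 0.0322·log₂(0.0322/0.3333) = -0.10857

D_KL(Q||P) = -0.05023 + 1.45893 - 0.10857 = 1.30013 ≈ 1.3001 bits

These are NOT equal (difference: 1.0076 bits). KL divergence is asymmetric: D_KL(P||Q) ≠ D_KL(Q||P) in general.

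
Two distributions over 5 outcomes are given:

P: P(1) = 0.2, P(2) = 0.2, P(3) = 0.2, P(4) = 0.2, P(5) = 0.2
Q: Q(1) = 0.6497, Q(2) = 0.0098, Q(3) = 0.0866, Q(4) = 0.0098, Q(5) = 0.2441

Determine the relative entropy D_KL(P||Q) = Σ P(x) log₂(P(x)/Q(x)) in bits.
1.5845 bits

D_KL(P||Q) = Σ P(x) log₂(P(x)/Q(x))

Computing term by term:
  P(1)·log₂(P(1)/Q(1)) = 0.2·log₂(0.2/0.6497) = -0.33995
  P(2)·log₂(P(2)/Q(2)) = 0.2·log₂(0.2/0.0098) = 0.87021
  P(3)·log₂(P(3)/Q(3)) = 0.2·log₂(0.2/0.0866) = 0.24151
  P(4)·log₂(P(4)/Q(4)) = 0.2·log₂(0.2/0.0098) = 0.87021
  P(5)·log₂(P(5)/Q(5)) = 0.2·log₂(0.2/0.2441) = -0.05749

D_KL(P||Q) = -0.33995 + 0.87021 + 0.24151 + 0.87021 - 0.05749 = 1.58449 ≈ 1.5845 bits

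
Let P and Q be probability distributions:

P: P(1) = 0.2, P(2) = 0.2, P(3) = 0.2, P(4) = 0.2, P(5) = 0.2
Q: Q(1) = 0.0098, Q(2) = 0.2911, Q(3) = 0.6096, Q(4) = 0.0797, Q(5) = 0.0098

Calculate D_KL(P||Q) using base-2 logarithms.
1.5760 bits

D_KL(P||Q) = Σ P(x) log₂(P(x)/Q(x))

Computing term by term:
  P(1)·log₂(P(1)/Q(1)) = 0.2·log₂(0.2/0.0098) = 0.87021
  P(2)·log₂(P(2)/Q(2)) = 0.2·log₂(0.2/0.2911) = -0.10830
  P(3)·log₂(P(3)/Q(3)) = 0.2·log₂(0.2/0.6096) = -0.32157
  P(4)·log₂(P(4)/Q(4)) = 0.2·log₂(0.2/0.0797) = 0.26547
  P(5)·log₂(P(5)/Q(5)) = 0.2·log₂(0.2/0.0098) = 0.87021

D_KL(P||Q) = 0.87021 - 0.10830 - 0.32157 + 0.26547 + 0.87021 = 1.57602 ≈ 1.5760 bits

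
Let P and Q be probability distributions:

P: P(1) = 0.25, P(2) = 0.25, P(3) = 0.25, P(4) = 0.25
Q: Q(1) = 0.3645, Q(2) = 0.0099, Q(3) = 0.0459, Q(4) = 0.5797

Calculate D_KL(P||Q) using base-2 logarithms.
1.3366 bits

D_KL(P||Q) = Σ P(x) log₂(P(x)/Q(x))

Computing term by term:
  P(1)·log₂(P(1)/Q(1)) = 0.25·log₂(0.25/0.3645) = -0.13600
  P(2)·log₂(P(2)/Q(2)) = 0.25·log₂(0.25/0.0099) = 1.16459
  P(3)·log₂(P(3)/Q(3)) = 0.25·log₂(0.25/0.0459) = 0.61134
  P(4)·log₂(P(4)/Q(4)) = 0.25·log₂(0.25/0.5797) = -0.30334

D_KL(P||Q) = -0.13600 + 1.16459 + 0.61134 - 0.30334 = 1.33659 ≈ 1.3366 bits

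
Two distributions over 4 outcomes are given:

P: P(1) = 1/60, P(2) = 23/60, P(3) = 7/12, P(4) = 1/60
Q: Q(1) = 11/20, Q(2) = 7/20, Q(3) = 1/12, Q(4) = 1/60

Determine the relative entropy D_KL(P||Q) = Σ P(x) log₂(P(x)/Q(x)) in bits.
1.6039 bits

D_KL(P||Q) = Σ P(x) log₂(P(x)/Q(x))

Computing term by term:
  P(1)·log₂(P(1)/Q(1)) = (1/60)·log₂((1/60)/(11/20)) = -0.08407
  P(2)·log₂(P(2)/Q(2)) = (23/60)·log₂((23/60)/(7/20)) = 0.05031
  P(3)·log₂(P(3)/Q(3)) = (7/12)·log₂((7/12)/(1/12)) = 1.63762
  P(4)·log₂(P(4)/Q(4)) = (1/60)·log₂((1/60)/(1/60)) = 0.00000

D_KL(P||Q) = -0.08407 + 0.05031 + 1.63762 + 0.00000 = 1.60386 ≈ 1.6039 bits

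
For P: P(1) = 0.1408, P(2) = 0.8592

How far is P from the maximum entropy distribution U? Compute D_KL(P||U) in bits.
0.4137 bits

U(i) = 1/2 for all i

D_KL(P||U) = Σ P(x) log₂(P(x) / (1/2))
           = Σ P(x) log₂(P(x)) + log₂(2)
           = log₂(2) - H(P)

H(P) = -Σ P(x) log₂(P(x)):
  -P(1)·log₂(P(1)) = -(0.1408)·log₂(0.1408) = 0.39822
  -P(2)·log₂(P(2)) = -(0.8592)·log₂(0.8592) = 0.18811
H(P) = 0.39822 + 0.18811 = 0.58633 bits

log₂(2) = 1.00000 bits

D_KL(P||U) = 1.00000 - 0.58633 = 0.41367 ≈ 0.4137 bits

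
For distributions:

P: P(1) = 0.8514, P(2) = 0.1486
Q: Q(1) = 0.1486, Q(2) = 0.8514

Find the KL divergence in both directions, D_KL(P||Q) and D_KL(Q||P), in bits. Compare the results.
D_KL(P||Q) = 1.7699 bits, D_KL(Q||P) = 1.7699 bits. The two directions give exactly the same value for this pair.

D_KL(P||Q) = Σ P(x) log₂(P(x)/Q(x))

Computing term by term:
  P(1)·log₂(P(1)/Q(1)) = 0.8514·log₂(0.8514/0.1486) = 2.14417
  P(2)·log₂(P(2)/Q(2)) = 0.1486·log₂(0.1486/0.8514) = -0.37423

D_KL(P||Q) = 2.14417 - 0.37423 = 1.76994 ≈ 1.7699 bits

D_KL(Q||P) = Σ Q(x) log₂(Q(x)/P(x))

Computing term by term:
  Q(1)·log₂(Q(1)/P(1)) = 0.1486·log₂(0.1486/0.8514) = -0.37423
  Q(2)·log₂(Q(2)/P(2)) = 0.8514·log₂(0.8514/0.1486) = 2.14417

D_KL(Q||P) = -0.37423 + 2.14417 = 1.76994 ≈ 1.7699 bits

These ARE equal here. Q is P with outcomes relabeled (Q(1) = P(2), Q(2) = P(1)) by a relabeling that is its own inverse, so the two sums contain exactly the same terms in a different order. This is a special case — KL divergence is not symmetric in general: D_KL(P||Q) ≠ D_KL(Q||P) for most P, Q.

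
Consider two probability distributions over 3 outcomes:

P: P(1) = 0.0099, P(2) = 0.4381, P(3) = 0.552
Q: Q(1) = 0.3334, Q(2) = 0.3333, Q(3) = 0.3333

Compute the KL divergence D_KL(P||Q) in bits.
0.5243 bits

D_KL(P||Q) = Σ P(x) log₂(P(x)/Q(x))

Computing term by term:
  P(1)·log₂(P(1)/Q(1)) = 0.0099·log₂(0.0099/0.3334) = -0.05023
  P(2)·log₂(P(2)/Q(2)) = 0.4381·log₂(0.4381/0.3333) = 0.17280
  P(3)·log₂(P(3)/Q(3)) = 0.552·log₂(0.552/0.3333) = 0.40177

D_KL(P||Q) = -0.05023 + 0.17280 + 0.40177 = 0.52434 ≈ 0.5243 bits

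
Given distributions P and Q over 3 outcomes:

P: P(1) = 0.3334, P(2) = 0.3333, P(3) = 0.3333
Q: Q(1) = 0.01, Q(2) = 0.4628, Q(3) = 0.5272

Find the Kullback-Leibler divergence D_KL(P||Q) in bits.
1.3084 bits

D_KL(P||Q) = Σ P(x) log₂(P(x)/Q(x))

Computing term by term:
  P(1)·log₂(P(1)/Q(1)) = 0.3334·log₂(0.3334/0.01) = 1.68673
  P(2)·log₂(P(2)/Q(2)) = 0.3333·log₂(0.3333/0.4628) = -0.15784
  P(3)·log₂(P(3)/Q(3)) = 0.3333·log₂(0.3333/0.5272) = -0.22049

D_KL(P||Q) = 1.68673 - 0.15784 - 0.22049 = 1.30840 ≈ 1.3084 bits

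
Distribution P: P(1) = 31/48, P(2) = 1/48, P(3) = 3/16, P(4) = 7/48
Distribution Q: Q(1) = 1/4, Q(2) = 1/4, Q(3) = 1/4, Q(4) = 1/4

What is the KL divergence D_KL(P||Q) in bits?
0.6184 bits

D_KL(P||Q) = Σ P(x) log₂(P(x)/Q(x))

Computing term by term:
  P(1)·log₂(P(1)/Q(1)) = (31/48)·log₂((31/48)/(1/4)) = 0.88430
  P(2)·log₂(P(2)/Q(2)) = (1/48)·log₂((1/48)/(1/4)) = -0.07469
  P(3)·log₂(P(3)/Q(3)) = (3/16)·log₂((3/16)/(1/4)) = -0.07782
  P(4)·log₂(P(4)/Q(4)) = (7/48)·log₂((7/48)/(1/4)) = -0.11340

D_KL(P||Q) = 0.88430 - 0.07469 - 0.07782 - 0.11340 = 0.61839 ≈ 0.6184 bits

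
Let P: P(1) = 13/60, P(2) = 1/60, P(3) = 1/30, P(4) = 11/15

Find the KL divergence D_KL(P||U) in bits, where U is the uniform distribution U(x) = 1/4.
0.9318 bits

U(i) = 1/4 for all i

D_KL(P||U) = Σ P(x) log₂(P(x) / (1/4))
           = Σ P(x) log₂(P(x)) + log₂(4)
           = log₂(4) - H(P)

H(P) = -Σ P(x) log₂(P(x)):
  -P(1)·log₂(P(1)) = -(13/60)·log₂(13/60) = 0.47806
  -P(2)·log₂(P(2)) = -(1/60)·log₂(1/60) = 0.09845
  -P(3)·log₂(P(3)) = -(1/30)·log₂(1/30) = 0.16356
  -P(4)·log₂(P(4)) = -(11/15)·log₂(11/15) = 0.32814
H(P) = 0.47806 + 0.09845 + 0.16356 + 0.32814 = 1.06821 bits

log₂(4) = 2.00000 bits

D_KL(P||U) = 2.00000 - 1.06821 = 0.93179 ≈ 0.9318 bits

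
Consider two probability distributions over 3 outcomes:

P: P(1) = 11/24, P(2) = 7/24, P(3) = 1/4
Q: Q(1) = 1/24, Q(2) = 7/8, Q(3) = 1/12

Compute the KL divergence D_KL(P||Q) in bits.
1.5195 bits

D_KL(P||Q) = Σ P(x) log₂(P(x)/Q(x))

Computing term by term:
  P(1)·log₂(P(1)/Q(1)) = (11/24)·log₂((11/24)/(1/24)) = 1.58557
  P(2)·log₂(P(2)/Q(2)) = (7/24)·log₂((7/24)/(7/8)) = -0.46228
  P(3)·log₂(P(3)/Q(3)) = (1/4)·log₂((1/4)/(1/12)) = 0.39624

D_KL(P||Q) = 1.58557 - 0.46228 + 0.39624 = 1.51953 ≈ 1.5195 bits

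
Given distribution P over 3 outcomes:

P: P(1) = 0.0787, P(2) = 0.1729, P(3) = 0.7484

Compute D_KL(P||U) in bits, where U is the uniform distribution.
0.5456 bits

U(i) = 1/3 for all i

D_KL(P||U) = Σ P(x) log₂(P(x) / (1/3))
           = Σ P(x) log₂(P(x)) + log₂(3)
           = log₂(3) - H(P)

H(P) = -Σ P(x) log₂(P(x)):
  -P(1)·log₂(P(1)) = -(0.0787)·log₂(0.0787) = 0.28863
  -P(2)·log₂(P(2)) = -(0.1729)·log₂(0.1729) = 0.43778
  -P(3)·log₂(P(3)) = -(0.7484)·log₂(0.7484) = 0.31292
H(P) = 0.28863 + 0.43778 + 0.31292 = 1.03933 bits

log₂(3) = 1.58496 bits

D_KL(P||U) = 1.58496 - 1.03933 = 0.54563 ≈ 0.5456 bits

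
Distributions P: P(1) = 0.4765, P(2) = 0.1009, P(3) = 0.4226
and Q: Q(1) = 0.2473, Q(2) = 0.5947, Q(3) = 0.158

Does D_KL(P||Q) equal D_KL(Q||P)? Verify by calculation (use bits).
D_KL(P||Q) = 0.7925 bits, D_KL(Q||P) = 1.0637 bits. No — D_KL(P||Q) ≠ D_KL(Q||P) for this pair.

D_KL(P||Q) = Σ P(x) log₂(P(x)/Q(x))

Computing term by term:
  P(1)·log₂(P(1)/Q(1)) = 0.4765·log₂(0.4765/0.2473) = 0.45087
  P(2)·log₂(P(2)/Q(2)) = 0.1009·log₂(0.1009/0.5947) = -0.25823
  P(3)·log₂(P(3)/Q(3)) = 0.4226·log₂(0.4226/0.158) = 0.59983

D_KL(P||Q) = 0.45087 - 0.25823 + 0.59983 = 0.79247 ≈ 0.7925 bits

D_KL(Q||P) = Σ Q(x) log₂(Q(x)/P(x))

Computing term by term:
  Q(1)·log₂(Q(1)/P(1)) = 0.2473·log₂(0.2473/0.4765) = -0.23400
  Q(2)·log₂(Q(2)/P(2)) = 0.5947·log₂(0.5947/0.1009) = 1.52198
  Q(3)·log₂(Q(3)/P(3)) = 0.158·log₂(0.158/0.4226) = -0.22426

D_KL(Q||P) = -0.23400 + 1.52198 - 0.22426 = 1.06372 ≈ 1.0637 bits

These are NOT equal (difference: 0.2712 bits). KL divergence is asymmetric: D_KL(P||Q) ≠ D_KL(Q||P) in general.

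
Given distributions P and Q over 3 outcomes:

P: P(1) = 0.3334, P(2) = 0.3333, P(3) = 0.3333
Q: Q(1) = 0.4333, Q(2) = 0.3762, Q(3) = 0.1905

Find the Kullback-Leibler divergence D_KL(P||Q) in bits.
0.0847 bits

D_KL(P||Q) = Σ P(x) log₂(P(x)/Q(x))

Computing term by term:
  P(1)·log₂(P(1)/Q(1)) = 0.3334·log₂(0.3334/0.4333) = -0.12606
  P(2)·log₂(P(2)/Q(2)) = 0.3333·log₂(0.3333/0.3762) = -0.05822
  P(3)·log₂(P(3)/Q(3)) = 0.3333·log₂(0.3333/0.1905) = 0.26898

D_KL(P||Q) = -0.12606 - 0.05822 + 0.26898 = 0.08470 ≈ 0.0847 bits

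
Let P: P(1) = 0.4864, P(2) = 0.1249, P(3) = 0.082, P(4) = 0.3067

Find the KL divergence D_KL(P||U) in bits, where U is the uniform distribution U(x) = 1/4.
0.3006 bits

U(i) = 1/4 for all i

D_KL(P||U) = Σ P(x) log₂(P(x) / (1/4))
           = Σ P(x) log₂(P(x)) + log₂(4)
           = log₂(4) - H(P)

H(P) = -Σ P(x) log₂(P(x)):
  -P(1)·log₂(P(1)) = -(0.4864)·log₂(0.4864) = 0.50575
  -P(2)·log₂(P(2)) = -(0.1249)·log₂(0.1249) = 0.37484
  -P(3)·log₂(P(3)) = -(0.082)·log₂(0.082) = 0.29588
  -P(4)·log₂(P(4)) = -(0.3067)·log₂(0.3067) = 0.52295
H(P) = 0.50575 + 0.37484 + 0.29588 + 0.52295 = 1.69942 bits

log₂(4) = 2.00000 bits

D_KL(P||U) = 2.00000 - 1.69942 = 0.30058 ≈ 0.3006 bits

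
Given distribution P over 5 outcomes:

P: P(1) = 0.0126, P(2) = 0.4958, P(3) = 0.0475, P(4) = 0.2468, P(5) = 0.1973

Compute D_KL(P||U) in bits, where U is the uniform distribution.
0.5716 bits

U(i) = 1/5 for all i

D_KL(P||U) = Σ P(x) log₂(P(x) / (1/5))
           = Σ P(x) log₂(P(x)) + log₂(5)
           = log₂(5) - H(P)

H(P) = -Σ P(x) log₂(P(x)):
  -P(1)·log₂(P(1)) = -(0.0126)·log₂(0.0126) = 0.07951
  -P(2)·log₂(P(2)) = -(0.4958)·log₂(0.4958) = 0.50183
  -P(3)·log₂(P(3)) = -(0.0475)·log₂(0.0475) = 0.20881
  -P(4)·log₂(P(4)) = -(0.2468)·log₂(0.2468) = 0.49819
  -P(5)·log₂(P(5)) = -(0.1973)·log₂(0.1973) = 0.46199
H(P) = 0.07951 + 0.50183 + 0.20881 + 0.49819 + 0.46199 = 1.75033 bits

log₂(5) = 2.32193 bits

D_KL(P||U) = 2.32193 - 1.75033 = 0.57160 ≈ 0.5716 bits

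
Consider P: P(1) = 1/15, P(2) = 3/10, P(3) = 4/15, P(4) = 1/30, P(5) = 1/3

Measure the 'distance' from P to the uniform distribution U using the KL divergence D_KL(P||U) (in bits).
0.3400 bits

U(i) = 1/5 for all i

D_KL(P||U) = Σ P(x) log₂(P(x) / (1/5))
           = Σ P(x) log₂(P(x)) + log₂(5)
           = log₂(5) - H(P)

H(P) = -Σ P(x) log₂(P(x)):
  -P(1)·log₂(P(1)) = -(1/15)·log₂(1/15) = 0.26046
  -P(2)·log₂(P(2)) = -(3/10)·log₂(3/10) = 0.52109
  -P(3)·log₂(P(3)) = -(4/15)·log₂(4/15) = 0.50850
  -P(4)·log₂(P(4)) = -(1/30)·log₂(1/30) = 0.16356
  -P(5)·log₂(P(5)) = -(1/3)·log₂(1/3) = 0.52832
H(P) = 0.26046 + 0.52109 + 0.50850 + 0.16356 + 0.52832 = 1.98193 bits

log₂(5) = 2.32193 bits

D_KL(P||U) = 2.32193 - 1.98193 = 0.34000 ≈ 0.3400 bits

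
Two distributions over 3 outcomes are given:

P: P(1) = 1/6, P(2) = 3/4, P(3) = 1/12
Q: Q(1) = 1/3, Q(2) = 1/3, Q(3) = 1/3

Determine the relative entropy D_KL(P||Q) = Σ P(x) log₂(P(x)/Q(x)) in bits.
0.5441 bits

D_KL(P||Q) = Σ P(x) log₂(P(x)/Q(x))

Computing term by term:
  P(1)·log₂(P(1)/Q(1)) = (1/6)·log₂((1/6)/(1/3)) = -0.16667
  P(2)·log₂(P(2)/Q(2)) = (3/4)·log₂((3/4)/(1/3)) = 0.87744
  P(3)·log₂(P(3)/Q(3)) = (1/12)·log₂((1/12)/(1/3)) = -0.16667

D_KL(P||Q) = -0.16667 + 0.87744 - 0.16667 = 0.54410 ≈ 0.5441 bits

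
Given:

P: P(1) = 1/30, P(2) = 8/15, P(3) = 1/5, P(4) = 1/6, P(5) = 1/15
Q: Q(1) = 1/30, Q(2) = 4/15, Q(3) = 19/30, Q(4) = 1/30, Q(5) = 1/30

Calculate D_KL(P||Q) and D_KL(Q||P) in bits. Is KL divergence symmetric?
D_KL(P||Q) = 0.6544 bits, D_KL(Q||P) = 0.6758 bits. No, KL divergence is not symmetric.

D_KL(P||Q) = Σ P(x) log₂(P(x)/Q(x))

Computing term by term:
  P(1)·log₂(P(1)/Q(1)) = (1/30)·log₂((1/30)/(1/30)) = 0.00000
  P(2)·log₂(P(2)/Q(2)) = (8/15)·log₂((8/15)/(4/15)) = 0.53333
  P(3)·log₂(P(3)/Q(3)) = (1/5)·log₂((1/5)/(19/30)) = -0.33259
  P(4)·log₂(P(4)/Q(4)) = (1/6)·log₂((1/6)/(1/30)) = 0.38699
  P(5)·log₂(P(5)/Q(5)) = (1/15)·log₂((1/15)/(1/30)) = 0.06667

D_KL(P||Q) = 0.00000 + 0.53333 - 0.33259 + 0.38699 + 0.06667 = 0.65440 ≈ 0.6544 bits

D_KL(Q||P) = Σ Q(x) log₂(Q(x)/P(x))

Computing term by term:
  Q(1)·log₂(Q(1)/P(1)) = (1/30)·log₂((1/30)/(1/30)) = 0.00000
  Q(2)·log₂(Q(2)/P(2)) = (4/15)·log₂((4/15)/(8/15)) = -0.26667
  Q(3)·log₂(Q(3)/P(3)) = (19/30)·log₂((19/30)/(1/5)) = 1.05321
  Q(4)·log₂(Q(4)/P(4)) = (1/30)·log₂((1/30)/(1/6)) = -0.07740
  Q(5)·log₂(Q(5)/P(5)) = (1/30)·log₂((1/30)/(1/15)) = -0.03333

D_KL(Q||P) = 0.00000 - 0.26667 + 1.05321 - 0.07740 - 0.03333 = 0.67581 ≈ 0.6758 bits

These are NOT equal (difference: 0.0214 bits). KL divergence is asymmetric: D_KL(P||Q) ≠ D_KL(Q||P) in general.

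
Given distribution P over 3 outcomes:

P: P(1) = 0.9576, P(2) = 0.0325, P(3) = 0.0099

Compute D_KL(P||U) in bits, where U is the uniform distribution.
1.2985 bits

U(i) = 1/3 for all i

D_KL(P||U) = Σ P(x) log₂(P(x) / (1/3))
           = Σ P(x) log₂(P(x)) + log₂(3)
           = log₂(3) - H(P)

H(P) = -Σ P(x) log₂(P(x)):
  -P(1)·log₂(P(1)) = -(0.9576)·log₂(0.9576) = 0.05985
  -P(2)·log₂(P(2)) = -(0.0325)·log₂(0.0325) = 0.16066
  -P(3)·log₂(P(3)) = -(0.0099)·log₂(0.0099) = 0.06592
H(P) = 0.05985 + 0.16066 + 0.06592 = 0.28643 bits

log₂(3) = 1.58496 bits

D_KL(P||U) = 1.58496 - 0.28643 = 1.29853 ≈ 1.2985 bits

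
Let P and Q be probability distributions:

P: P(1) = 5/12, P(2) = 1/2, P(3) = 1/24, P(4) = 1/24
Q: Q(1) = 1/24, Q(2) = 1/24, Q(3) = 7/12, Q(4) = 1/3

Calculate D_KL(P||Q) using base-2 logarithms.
2.8930 bits

D_KL(P||Q) = Σ P(x) log₂(P(x)/Q(x))

Computing term by term:
  P(1)·log₂(P(1)/Q(1)) = (5/12)·log₂((5/12)/(1/24)) = 1.38414
  P(2)·log₂(P(2)/Q(2)) = (1/2)·log₂((1/2)/(1/24)) = 1.79248
  P(3)·log₂(P(3)/Q(3)) = (1/24)·log₂((1/24)/(7/12)) = -0.15864
  P(4)·log₂(P(4)/Q(4)) = (1/24)·log₂((1/24)/(1/3)) = -0.12500

D_KL(P||Q) = 1.38414 + 1.79248 - 0.15864 - 0.12500 = 2.89298 ≈ 2.8930 bits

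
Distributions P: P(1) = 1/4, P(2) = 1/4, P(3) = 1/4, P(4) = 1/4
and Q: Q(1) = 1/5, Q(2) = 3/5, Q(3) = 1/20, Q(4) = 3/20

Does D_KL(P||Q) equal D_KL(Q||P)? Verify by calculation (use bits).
D_KL(P||Q) = 0.5294 bits, D_KL(Q||P) = 0.4668 bits. No — D_KL(P||Q) ≠ D_KL(Q||P) for this pair.

D_KL(P||Q) = Σ P(x) log₂(P(x)/Q(x))

Computing term by term:
  P(1)·log₂(P(1)/Q(1)) = (1/4)·log₂((1/4)/(1/5)) = 0.08048
  P(2)·log₂(P(2)/Q(2)) = (1/4)·log₂((1/4)/(3/5)) = -0.31576
  P(3)·log₂(P(3)/Q(3)) = (1/4)·log₂((1/4)/(1/20)) = 0.58048
  P(4)·log₂(P(4)/Q(4)) = (1/4)·log₂((1/4)/(3/20)) = 0.18424

D_KL(P||Q) = 0.08048 - 0.31576 + 0.58048 + 0.18424 = 0.52944 ≈ 0.5294 bits

D_KL(Q||P) = Σ Q(x) log₂(Q(x)/P(x))

Computing term by term:
  Q(1)·log₂(Q(1)/P(1)) = (1/5)·log₂((1/5)/(1/4)) = -0.06439
  Q(2)·log₂(Q(2)/P(2)) = (3/5)·log₂((3/5)/(1/4)) = 0.75782
  Q(3)·log₂(Q(3)/P(3)) = (1/20)·log₂((1/20)/(1/4)) = -0.11610
  Q(4)·log₂(Q(4)/P(4)) = (3/20)·log₂((3/20)/(1/4)) = -0.11054

D_KL(Q||P) = -0.06439 + 0.75782 - 0.11610 - 0.11054 = 0.46679 ≈ 0.4668 bits

These are NOT equal (difference: 0.0626 bits). KL divergence is asymmetric: D_KL(P||Q) ≠ D_KL(Q||P) in general.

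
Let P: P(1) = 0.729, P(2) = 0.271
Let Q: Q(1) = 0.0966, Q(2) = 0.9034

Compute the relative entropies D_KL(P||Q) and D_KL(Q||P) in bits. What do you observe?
D_KL(P||Q) = 1.6549 bits, D_KL(Q||P) = 1.2876 bits. The two directions give different values (D_KL(P||Q) exceeds D_KL(Q||P) by 0.3673 bits): KL divergence is asymmetric.

D_KL(P||Q) = Σ P(x) log₂(P(x)/Q(x))

Computing term by term:
  P(1)·log₂(P(1)/Q(1)) = 0.729·log₂(0.729/0.0966) = 2.12564
  P(2)·log₂(P(2)/Q(2)) = 0.271·log₂(0.271/0.9034) = -0.47075

D_KL(P||Q) = 2.12564 - 0.47075 = 1.65489 ≈ 1.6549 bits

D_KL(Q||P) = Σ Q(x) log₂(Q(x)/P(x))

Computing term by term:
  Q(1)·log₂(Q(1)/P(1)) = 0.0966·log₂(0.0966/0.729) = -0.28167
  Q(2)·log₂(Q(2)/P(2)) = 0.9034·log₂(0.9034/0.271) = 1.56927

D_KL(Q||P) = -0.28167 + 1.56927 = 1.28760 ≈ 1.2876 bits

These are NOT equal (difference: 0.3673 bits). KL divergence is asymmetric: D_KL(P||Q) ≠ D_KL(Q||P) in general.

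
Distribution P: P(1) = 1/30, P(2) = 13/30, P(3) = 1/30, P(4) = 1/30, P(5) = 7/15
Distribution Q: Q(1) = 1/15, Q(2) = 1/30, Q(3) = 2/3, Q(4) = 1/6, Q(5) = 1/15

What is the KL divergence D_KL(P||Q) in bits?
2.6588 bits

D_KL(P||Q) = Σ P(x) log₂(P(x)/Q(x))

Computing term by term:
  P(1)·log₂(P(1)/Q(1)) = (1/30)·log₂((1/30)/(1/15)) = -0.03333
  P(2)·log₂(P(2)/Q(2)) = (13/30)·log₂((13/30)/(1/30)) = 1.60352
  P(3)·log₂(P(3)/Q(3)) = (1/30)·log₂((1/30)/(2/3)) = -0.14406
  P(4)·log₂(P(4)/Q(4)) = (1/30)·log₂((1/30)/(1/6)) = -0.07740
  P(5)·log₂(P(5)/Q(5)) = (7/15)·log₂((7/15)/(1/15)) = 1.31010

D_KL(P||Q) = -0.03333 + 1.60352 - 0.14406 - 0.07740 + 1.31010 = 2.65883 ≈ 2.6588 bits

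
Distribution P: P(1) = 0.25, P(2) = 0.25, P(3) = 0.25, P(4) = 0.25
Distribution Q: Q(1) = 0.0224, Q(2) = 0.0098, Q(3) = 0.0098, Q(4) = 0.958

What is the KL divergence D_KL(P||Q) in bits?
2.7221 bits

D_KL(P||Q) = Σ P(x) log₂(P(x)/Q(x))

Computing term by term:
  P(1)·log₂(P(1)/Q(1)) = 0.25·log₂(0.25/0.0224) = 0.87009
  P(2)·log₂(P(2)/Q(2)) = 0.25·log₂(0.25/0.0098) = 1.16825
  P(3)·log₂(P(3)/Q(3)) = 0.25·log₂(0.25/0.0098) = 1.16825
  P(4)·log₂(P(4)/Q(4)) = 0.25·log₂(0.25/0.958) = -0.48452

D_KL(P||Q) = 0.87009 + 1.16825 + 1.16825 - 0.48452 = 2.72207 ≈ 2.7221 bits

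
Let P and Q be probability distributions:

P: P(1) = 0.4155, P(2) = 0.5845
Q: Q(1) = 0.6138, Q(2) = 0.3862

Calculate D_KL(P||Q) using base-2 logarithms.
0.1156 bits

D_KL(P||Q) = Σ P(x) log₂(P(x)/Q(x))

Computing term by term:
  P(1)·log₂(P(1)/Q(1)) = 0.4155·log₂(0.4155/0.6138) = -0.23389
  P(2)·log₂(P(2)/Q(2)) = 0.5845·log₂(0.5845/0.3862) = 0.34945

D_KL(P||Q) = -0.23389 + 0.34945 = 0.11556 ≈ 0.1156 bits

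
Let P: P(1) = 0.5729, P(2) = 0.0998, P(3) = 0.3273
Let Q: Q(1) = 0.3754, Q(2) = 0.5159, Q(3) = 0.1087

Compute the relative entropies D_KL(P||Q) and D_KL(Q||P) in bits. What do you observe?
D_KL(P||Q) = 0.6334 bits, D_KL(Q||P) = 0.8209 bits. The two directions give different values (D_KL(Q||P) exceeds D_KL(P||Q) by 0.1875 bits): KL divergence is asymmetric.

D_KL(P||Q) = Σ P(x) log₂(P(x)/Q(x))

Computing term by term:
  P(1)·log₂(P(1)/Q(1)) = 0.5729·log₂(0.5729/0.3754) = 0.34939
  P(2)·log₂(P(2)/Q(2)) = 0.0998·log₂(0.0998/0.5159) = -0.23652
  P(3)·log₂(P(3)/Q(3)) = 0.3273·log₂(0.3273/0.1087) = 0.52049

D_KL(P||Q) = 0.34939 - 0.23652 + 0.52049 = 0.63336 ≈ 0.6334 bits

D_KL(Q||P) = Σ Q(x) log₂(Q(x)/P(x))

Computing term by term:
  Q(1)·log₂(Q(1)/P(1)) = 0.3754·log₂(0.3754/0.5729) = -0.22894
  Q(2)·log₂(Q(2)/P(2)) = 0.5159·log₂(0.5159/0.0998) = 1.22267
  Q(3)·log₂(Q(3)/P(3)) = 0.1087·log₂(0.1087/0.3273) = -0.17286

D_KL(Q||P) = -0.22894 + 1.22267 - 0.17286 = 0.82087 ≈ 0.8209 bits

These are NOT equal (difference: 0.1875 bits). KL divergence is asymmetric: D_KL(P||Q) ≠ D_KL(Q||P) in general.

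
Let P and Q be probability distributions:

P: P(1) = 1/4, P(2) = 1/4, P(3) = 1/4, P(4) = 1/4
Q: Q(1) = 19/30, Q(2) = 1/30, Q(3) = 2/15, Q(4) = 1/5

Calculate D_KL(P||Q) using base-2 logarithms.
0.6987 bits

D_KL(P||Q) = Σ P(x) log₂(P(x)/Q(x))

Computing term by term:
  P(1)·log₂(P(1)/Q(1)) = (1/4)·log₂((1/4)/(19/30)) = -0.33526
  P(2)·log₂(P(2)/Q(2)) = (1/4)·log₂((1/4)/(1/30)) = 0.72672
  P(3)·log₂(P(3)/Q(3)) = (1/4)·log₂((1/4)/(2/15)) = 0.22672
  P(4)·log₂(P(4)/Q(4)) = (1/4)·log₂((1/4)/(1/5)) = 0.08048

D_KL(P||Q) = -0.33526 + 0.72672 + 0.22672 + 0.08048 = 0.69866 ≈ 0.6987 bits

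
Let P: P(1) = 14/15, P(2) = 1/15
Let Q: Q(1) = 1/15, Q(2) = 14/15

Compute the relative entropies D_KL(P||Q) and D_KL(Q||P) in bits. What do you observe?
D_KL(P||Q) = 3.2997 bits, D_KL(Q||P) = 3.2997 bits. The two directions give the same value here, because Q is a self-inverse relabeling of P; in general KL divergence is asymmetric.

D_KL(P||Q) = Σ P(x) log₂(P(x)/Q(x))

Computing term by term:
  P(1)·log₂(P(1)/Q(1)) = (14/15)·log₂((14/15)/(1/15)) = 3.55353
  P(2)·log₂(P(2)/Q(2)) = (1/15)·log₂((1/15)/(14/15)) = -0.25382

D_KL(P||Q) = 3.55353 - 0.25382 = 3.29971 ≈ 3.2997 bits

D_KL(Q||P) = Σ Q(x) log₂(Q(x)/P(x))

Computing term by term:
  Q(1)·log₂(Q(1)/P(1)) = (1/15)·log₂((1/15)/(14/15)) = -0.25382
  Q(2)·log₂(Q(2)/P(2)) = (14/15)·log₂((14/15)/(1/15)) = 3.55353

D_KL(Q||P) = -0.25382 + 3.55353 = 3.29971 ≈ 3.2997 bits

These ARE equal here. Q is P with outcomes relabeled (Q(1) = P(2), Q(2) = P(1)) by a relabeling that is its own inverse, so the two sums contain exactly the same terms in a different order. This is a special case — KL divergence is not symmetric in general: D_KL(P||Q) ≠ D_KL(Q||P) for most P, Q.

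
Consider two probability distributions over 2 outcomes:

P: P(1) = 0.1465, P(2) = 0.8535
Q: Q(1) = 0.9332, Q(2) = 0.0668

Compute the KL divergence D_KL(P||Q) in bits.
2.7457 bits

D_KL(P||Q) = Σ P(x) log₂(P(x)/Q(x))

Computing term by term:
  P(1)·log₂(P(1)/Q(1)) = 0.1465·log₂(0.1465/0.9332) = -0.39134
  P(2)·log₂(P(2)/Q(2)) = 0.8535·log₂(0.8535/0.0668) = 3.13701

D_KL(P||Q) = -0.39134 + 3.13701 = 2.74567 ≈ 2.7457 bits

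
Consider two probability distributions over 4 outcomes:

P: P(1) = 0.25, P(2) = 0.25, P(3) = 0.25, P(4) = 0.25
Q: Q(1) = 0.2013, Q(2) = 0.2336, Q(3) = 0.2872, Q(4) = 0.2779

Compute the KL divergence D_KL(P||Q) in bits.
0.0144 bits

D_KL(P||Q) = Σ P(x) log₂(P(x)/Q(x))

Computing term by term:
  P(1)·log₂(P(1)/Q(1)) = 0.25·log₂(0.25/0.2013) = 0.07815
  P(2)·log₂(P(2)/Q(2)) = 0.25·log₂(0.25/0.2336) = 0.02447
  P(3)·log₂(P(3)/Q(3)) = 0.25·log₂(0.25/0.2872) = -0.05003
  P(4)·log₂(P(4)/Q(4)) = 0.25·log₂(0.25/0.2779) = -0.03816

D_KL(P||Q) = 0.07815 + 0.02447 - 0.05003 - 0.03816 = 0.01443 ≈ 0.0144 bits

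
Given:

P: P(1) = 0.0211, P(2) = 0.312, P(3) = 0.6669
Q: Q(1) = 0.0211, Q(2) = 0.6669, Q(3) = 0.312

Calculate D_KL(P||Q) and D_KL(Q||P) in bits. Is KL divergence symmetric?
D_KL(P||Q) = 0.3889 bits, D_KL(Q||P) = 0.3889 bits. The two values coincide for this particular pair, but no — KL divergence is not symmetric in general.

D_KL(P||Q) = Σ P(x) log₂(P(x)/Q(x))

Computing term by term:
  P(1)·log₂(P(1)/Q(1)) = 0.0211·log₂(0.0211/0.0211) = 0.00000
  P(2)·log₂(P(2)/Q(2)) = 0.312·log₂(0.312/0.6669) = -0.34193
  P(3)·log₂(P(3)/Q(3)) = 0.6669·log₂(0.6669/0.312) = 0.73087

D_KL(P||Q) = 0.00000 - 0.34193 + 0.73087 = 0.38894 ≈ 0.3889 bits

D_KL(Q||P) = Σ Q(x) log₂(Q(x)/P(x))

Computing term by term:
  Q(1)·log₂(Q(1)/P(1)) = 0.0211·log₂(0.0211/0.0211) = 0.00000
  Q(2)·log₂(Q(2)/P(2)) = 0.6669·log₂(0.6669/0.312) = 0.73087
  Q(3)·log₂(Q(3)/P(3)) = 0.312·log₂(0.312/0.6669) = -0.34193

D_KL(Q||P) = 0.00000 + 0.73087 - 0.34193 = 0.38894 ≈ 0.3889 bits

These ARE equal here. Q is P with outcomes relabeled (Q(2) = P(3), Q(3) = P(2)) by a relabeling that is its own inverse, so the two sums contain exactly the same terms in a different order. This is a special case — KL divergence is not symmetric in general: D_KL(P||Q) ≠ D_KL(Q||P) for most P, Q.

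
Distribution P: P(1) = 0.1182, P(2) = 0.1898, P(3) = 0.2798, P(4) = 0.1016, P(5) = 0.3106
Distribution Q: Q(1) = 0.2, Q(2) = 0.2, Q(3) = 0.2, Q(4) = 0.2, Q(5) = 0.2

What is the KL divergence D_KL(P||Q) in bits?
0.1295 bits

D_KL(P||Q) = Σ P(x) log₂(P(x)/Q(x))

Computing term by term:
  P(1)·log₂(P(1)/Q(1)) = 0.1182·log₂(0.1182/0.2) = -0.08969
  P(2)·log₂(P(2)/Q(2)) = 0.1898·log₂(0.1898/0.2) = -0.01433
  P(3)·log₂(P(3)/Q(3)) = 0.2798·log₂(0.2798/0.2) = 0.13553
  P(4)·log₂(P(4)/Q(4)) = 0.1016·log₂(0.1016/0.2) = -0.09927
  P(5)·log₂(P(5)/Q(5)) = 0.3106·log₂(0.3106/0.2) = 0.19725

D_KL(P||Q) = -0.08969 - 0.01433 + 0.13553 - 0.09927 + 0.19725 = 0.12949 ≈ 0.1295 bits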